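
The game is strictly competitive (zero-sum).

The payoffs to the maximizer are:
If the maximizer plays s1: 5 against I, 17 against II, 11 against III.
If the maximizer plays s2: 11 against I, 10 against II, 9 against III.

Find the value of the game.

19/2

Column II is strictly dominated by III for the minimizer (it gives the maximizer more in every row).
The remaining 2×2 game on (s1, s2) × (I, III) has no saddle point. Let the maximizer play s1 with probability p; indifference gives 5p + 11(1−p) = 11p + 9(1−p), so p = 1/4.
Similarly the minimizer's optimal q on I is 1/4, and the value is 5·(1/4) + (11)·(3/4) = 19/2.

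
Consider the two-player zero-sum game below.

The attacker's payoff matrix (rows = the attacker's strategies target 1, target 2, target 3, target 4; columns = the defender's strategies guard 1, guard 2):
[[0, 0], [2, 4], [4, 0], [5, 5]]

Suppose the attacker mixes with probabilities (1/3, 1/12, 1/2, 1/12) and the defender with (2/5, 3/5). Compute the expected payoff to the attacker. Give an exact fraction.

89/60

Against (2/5, 3/5), each row's expected payoff is target 1: 0; target 2: 16/5; target 3: 8/5; target 4: 5.
Taking the (1/3, 1/12, 1/2, 1/12)-weighted average: (1/3)·(0) + (1/12)·(16/5) + (1/2)·(8/5) + (1/12)·(5) = 89/60.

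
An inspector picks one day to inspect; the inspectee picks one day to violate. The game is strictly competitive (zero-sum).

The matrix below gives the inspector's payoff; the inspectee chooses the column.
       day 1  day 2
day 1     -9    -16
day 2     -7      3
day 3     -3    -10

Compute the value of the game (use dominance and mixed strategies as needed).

-79/17

Row day 1 is strictly dominated by row day 3, so the inspector never plays it.
The remaining 2×2 game on (day 2, day 3) × (day 1, day 2) has no saddle point. Let the inspector play day 2 with probability p; indifference gives −7p − 3(1−p) = 3p − 10(1−p), so p = 7/17.
Similarly the inspectee's optimal q on day 1 is 13/17, and the value is -7·(13/17) + (3)·(4/17) = -79/17.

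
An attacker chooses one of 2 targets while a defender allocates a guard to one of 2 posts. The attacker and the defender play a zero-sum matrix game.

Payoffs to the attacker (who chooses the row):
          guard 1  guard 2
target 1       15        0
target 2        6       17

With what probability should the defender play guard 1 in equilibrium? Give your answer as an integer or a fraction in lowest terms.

Row minima are 0 and 6, so the attacker's maximin is 6; column maxima are 15 and 17, so the defender's minimax is 15. These differ, so the equilibrium is in mixed strategies.
Let the defender play guard 1 with probability q. The attacker is indifferent when 15q = 6q + 17(1−q), giving q = 17/26.

17/26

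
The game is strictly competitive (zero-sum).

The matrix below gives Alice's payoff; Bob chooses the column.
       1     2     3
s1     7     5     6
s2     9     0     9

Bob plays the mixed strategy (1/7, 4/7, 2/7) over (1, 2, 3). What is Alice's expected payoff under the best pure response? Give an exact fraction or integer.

s1: (7)·(1/7) + (5)·(4/7) + (6)·(2/7) = 39/7.
s2: (9)·(1/7) + (0)·(4/7) + (9)·(2/7) = 27/7.
The best pure response is s1 with expected payoff 39/7.

39/7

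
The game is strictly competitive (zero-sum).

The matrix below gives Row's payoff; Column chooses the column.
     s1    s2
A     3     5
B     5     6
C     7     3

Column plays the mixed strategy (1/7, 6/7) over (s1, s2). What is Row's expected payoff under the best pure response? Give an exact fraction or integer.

A: (3)·(1/7) + (5)·(6/7) = 33/7.
B: (5)·(1/7) + (6)·(6/7) = 41/7.
C: (7)·(1/7) + (3)·(6/7) = 25/7.
The best pure response is B with expected payoff 41/7.

41/7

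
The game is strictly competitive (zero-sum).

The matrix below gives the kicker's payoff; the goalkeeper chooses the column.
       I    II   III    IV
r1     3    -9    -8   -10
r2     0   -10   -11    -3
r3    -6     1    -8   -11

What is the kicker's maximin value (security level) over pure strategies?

The worst-case payoff for each row is r1: -10, r2: -11, r3: -11.
The best of these is -10.

-10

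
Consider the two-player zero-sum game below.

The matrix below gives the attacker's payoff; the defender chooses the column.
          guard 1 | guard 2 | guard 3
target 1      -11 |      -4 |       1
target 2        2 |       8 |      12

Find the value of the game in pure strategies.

2

Row minima: -11, 2 → the attacker's maximin is 2.
Column maxima: 2, 8, 12 → the defender's minimax is 2.
They coincide at (target 2, guard 1), so the value is 2.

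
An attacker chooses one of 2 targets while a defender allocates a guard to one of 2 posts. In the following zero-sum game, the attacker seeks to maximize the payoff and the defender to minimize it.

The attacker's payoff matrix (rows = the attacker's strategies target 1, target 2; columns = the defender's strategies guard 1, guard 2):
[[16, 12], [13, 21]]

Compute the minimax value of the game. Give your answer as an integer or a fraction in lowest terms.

Row minima are 12 and 13, so the attacker's maximin is 13; column maxima are 16 and 21, so the defender's minimax is 16. These differ, so the equilibrium is in mixed strategies.
Let the attacker play target 1 with probability p. The defender is indifferent when 16p + 13(1−p) = 12p + 21(1−p), giving p = 2/3.
Let the defender play guard 1 with probability q. The attacker is indifferent when 16q + 12(1−q) = 13q + 21(1−q), giving q = 3/4.
The value is 16·(3/4) + (12)·(1/4) = 15.

15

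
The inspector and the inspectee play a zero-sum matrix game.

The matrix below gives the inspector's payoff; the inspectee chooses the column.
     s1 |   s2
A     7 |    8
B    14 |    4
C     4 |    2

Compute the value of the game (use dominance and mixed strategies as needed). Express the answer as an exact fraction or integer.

84/11

Row C is strictly dominated by row A, so the inspector never plays it.
The remaining 2×2 game on (A, B) × (s1, s2) has no saddle point. Let the inspector play A with probability p; indifference gives 7p + 14(1−p) = 8p + 4(1−p), so p = 10/11.
Similarly the inspectee's optimal q on s1 is 4/11, and the value is 7·(4/11) + (8)·(7/11) = 84/11.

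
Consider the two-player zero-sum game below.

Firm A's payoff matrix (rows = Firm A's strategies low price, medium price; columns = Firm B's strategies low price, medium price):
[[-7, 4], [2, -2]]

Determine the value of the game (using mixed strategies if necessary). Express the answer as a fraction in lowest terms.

-2/5

Row minima are -7 and -2, so Firm A's maximin is -2; column maxima are 2 and 4, so Firm B's minimax is 2. These differ, so the equilibrium is in mixed strategies.
Let Firm A play low price with probability p. Firm B is indifferent when −7p + 2(1−p) = 4p − 2(1−p), giving p = 4/15.
Let Firm B play low price with probability q. Firm A is indifferent when −7q + 4(1−q) = 2q − 2(1−q), giving q = 2/5.
The value is -7·(2/5) + (4)·(3/5) = -2/5.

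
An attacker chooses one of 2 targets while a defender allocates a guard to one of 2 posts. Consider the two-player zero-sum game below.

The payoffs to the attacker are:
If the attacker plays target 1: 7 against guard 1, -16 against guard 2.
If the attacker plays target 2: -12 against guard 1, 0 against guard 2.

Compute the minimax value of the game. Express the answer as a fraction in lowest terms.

Row minima are -16 and -12, so the attacker's maximin is -12; column maxima are 7 and 0, so the defender's minimax is 0. These differ, so the equilibrium is in mixed strategies.
Let the attacker play target 1 with probability p. The defender is indifferent when 7p − 12(1−p) = −16p, giving p = 12/35.
Let the defender play guard 1 with probability q. The attacker is indifferent when 7q − 16(1−q) = −12q, giving q = 16/35.
The value is 7·(16/35) + (-16)·(19/35) = -192/35.

-192/35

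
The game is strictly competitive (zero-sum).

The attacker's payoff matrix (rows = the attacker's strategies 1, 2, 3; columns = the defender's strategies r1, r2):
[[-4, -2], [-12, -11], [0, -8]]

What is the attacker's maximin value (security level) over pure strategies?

-4

The worst-case payoff for each row is 1: -4, 2: -12, 3: -8.
The best of these is -4.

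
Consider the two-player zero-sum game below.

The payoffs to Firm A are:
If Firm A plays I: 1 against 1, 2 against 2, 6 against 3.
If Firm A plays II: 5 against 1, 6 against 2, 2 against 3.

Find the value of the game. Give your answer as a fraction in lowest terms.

Column 2 is strictly dominated by 1 for Firm B (it gives Firm A more in every row).
The remaining 2×2 game on (I, II) × (1, 3) has no saddle point. Let Firm A play I with probability p; indifference gives p + 5(1−p) = 6p + 2(1−p), so p = 3/8.
Similarly Firm B's optimal q on 1 is 1/2, and the value is 1·(1/2) + (6)·(1/2) = 7/2.

7/2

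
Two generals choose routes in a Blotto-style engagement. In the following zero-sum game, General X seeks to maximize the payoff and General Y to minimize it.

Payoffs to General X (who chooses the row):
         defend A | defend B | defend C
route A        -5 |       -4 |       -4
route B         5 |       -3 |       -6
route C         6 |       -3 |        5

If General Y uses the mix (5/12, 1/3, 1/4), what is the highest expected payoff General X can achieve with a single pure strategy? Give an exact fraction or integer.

11/4

route A: (-5)·(5/12) + (-4)·(1/3) + (-4)·(1/4) = -53/12.
route B: (5)·(5/12) + (-3)·(1/3) + (-6)·(1/4) = -5/12.
route C: (6)·(5/12) + (-3)·(1/3) + (5)·(1/4) = 11/4.
The best pure response is route C with expected payoff 11/4.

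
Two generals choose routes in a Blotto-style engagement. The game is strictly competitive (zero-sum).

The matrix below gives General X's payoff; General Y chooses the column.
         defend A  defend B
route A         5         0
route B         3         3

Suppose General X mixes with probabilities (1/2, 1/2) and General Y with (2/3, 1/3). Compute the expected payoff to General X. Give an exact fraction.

19/6

Against (2/3, 1/3), each row's expected payoff is route A: 10/3; route B: 3.
Taking the (1/2, 1/2)-weighted average: (1/2)·(10/3) + (1/2)·(3) = 19/6.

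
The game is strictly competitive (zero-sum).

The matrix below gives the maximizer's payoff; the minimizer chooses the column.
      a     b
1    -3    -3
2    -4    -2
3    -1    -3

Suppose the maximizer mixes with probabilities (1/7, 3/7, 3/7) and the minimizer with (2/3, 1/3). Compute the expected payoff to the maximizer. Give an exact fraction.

Against (2/3, 1/3), each row's expected payoff is 1: -3; 2: -10/3; 3: -5/3.
Taking the (1/7, 3/7, 3/7)-weighted average: (1/7)·(-3) + (3/7)·(-10/3) + (3/7)·(-5/3) = -18/7.

-18/7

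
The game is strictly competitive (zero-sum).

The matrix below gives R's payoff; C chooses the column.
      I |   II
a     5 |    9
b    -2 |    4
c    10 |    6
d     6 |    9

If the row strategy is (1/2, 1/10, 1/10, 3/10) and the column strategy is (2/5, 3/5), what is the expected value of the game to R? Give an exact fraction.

Against (2/5, 3/5), each row's expected payoff is a: 37/5; b: 8/5; c: 38/5; d: 39/5.
Taking the (1/2, 1/10, 1/10, 3/10)-weighted average: (1/2)·(37/5) + (1/10)·(8/5) + (1/10)·(38/5) + (3/10)·(39/5) = 174/25.

174/25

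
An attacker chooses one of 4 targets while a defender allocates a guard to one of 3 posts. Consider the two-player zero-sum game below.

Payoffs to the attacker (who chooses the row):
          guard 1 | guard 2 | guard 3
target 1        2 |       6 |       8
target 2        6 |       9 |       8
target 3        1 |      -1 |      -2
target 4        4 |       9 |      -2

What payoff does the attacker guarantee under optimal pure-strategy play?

Row minima: 2, 6, -2, -2 → the attacker's maximin is 6.
Column maxima: 6, 9, 8 → the defender's minimax is 6.
They coincide at (target 2, guard 1), so the value is 6.

6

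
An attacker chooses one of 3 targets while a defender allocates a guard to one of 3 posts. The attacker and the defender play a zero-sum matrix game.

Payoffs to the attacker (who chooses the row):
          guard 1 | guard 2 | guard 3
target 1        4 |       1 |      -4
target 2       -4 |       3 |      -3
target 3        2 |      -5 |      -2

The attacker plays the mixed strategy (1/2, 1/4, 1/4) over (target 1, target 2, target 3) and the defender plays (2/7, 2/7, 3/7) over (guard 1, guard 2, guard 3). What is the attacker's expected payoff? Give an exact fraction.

Against (2/7, 2/7, 3/7), each row's expected payoff is target 1: -2/7; target 2: -11/7; target 3: -12/7.
Taking the (1/2, 1/4, 1/4)-weighted average: (1/2)·(-2/7) + (1/4)·(-11/7) + (1/4)·(-12/7) = -27/28.

-27/28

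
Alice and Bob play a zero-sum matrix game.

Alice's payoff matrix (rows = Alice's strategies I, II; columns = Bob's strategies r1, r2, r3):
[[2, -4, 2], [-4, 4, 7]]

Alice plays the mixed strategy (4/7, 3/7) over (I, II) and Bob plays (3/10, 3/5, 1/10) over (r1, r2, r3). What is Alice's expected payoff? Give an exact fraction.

Against (3/10, 3/5, 1/10), each row's expected payoff is I: -8/5; II: 19/10.
Taking the (4/7, 3/7)-weighted average: (4/7)·(-8/5) + (3/7)·(19/10) = -1/10.

-1/10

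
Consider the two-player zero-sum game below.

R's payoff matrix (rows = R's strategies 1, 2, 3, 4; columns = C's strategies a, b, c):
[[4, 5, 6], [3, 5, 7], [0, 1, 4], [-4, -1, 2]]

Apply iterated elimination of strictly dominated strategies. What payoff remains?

4

Column b is strictly dominated by a for C (4<5, 3<5, 0<1, -4<-1); eliminate b.
Row 3 is strictly dominated by row 1 (4>0, 6>4); eliminate 3.
Column c is strictly dominated by a for C (4<6, 3<7, -4<2); eliminate c.
Row 4 is strictly dominated by row 1 (4>-4); eliminate 4.
Row 2 is strictly dominated by row 1 (4>3); eliminate 2.
Only (1, a) remains, with payoff 4.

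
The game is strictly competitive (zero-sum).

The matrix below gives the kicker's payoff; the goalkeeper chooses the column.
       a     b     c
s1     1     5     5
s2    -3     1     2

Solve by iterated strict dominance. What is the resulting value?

1

Row s2 is strictly dominated by row s1 (1>-3, 5>1, 5>2); eliminate s2.
Column c is strictly dominated by a for the goalkeeper (1<5); eliminate c.
Column b is strictly dominated by a for the goalkeeper (1<5); eliminate b.
Only (s1, a) remains, with payoff 1.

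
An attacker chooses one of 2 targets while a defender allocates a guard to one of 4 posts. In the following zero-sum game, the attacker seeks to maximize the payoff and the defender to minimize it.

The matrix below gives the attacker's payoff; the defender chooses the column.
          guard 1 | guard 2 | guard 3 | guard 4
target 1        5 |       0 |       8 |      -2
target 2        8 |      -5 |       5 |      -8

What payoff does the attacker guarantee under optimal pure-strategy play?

Row minima: -2, -8 → the attacker's maximin is -2.
Column maxima: 8, 0, 8, -2 → the defender's minimax is -2.
They coincide at (target 1, guard 4), so the value is -2.

-2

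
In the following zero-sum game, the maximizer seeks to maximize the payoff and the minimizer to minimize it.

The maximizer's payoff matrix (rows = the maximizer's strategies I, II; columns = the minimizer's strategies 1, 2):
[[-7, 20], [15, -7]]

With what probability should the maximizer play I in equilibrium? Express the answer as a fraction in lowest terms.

Row minima are -7 and -7, so the maximizer's maximin is -7; column maxima are 15 and 20, so the minimizer's minimax is 15. These differ, so the equilibrium is in mixed strategies.
Let the maximizer play I with probability p. The minimizer is indifferent when −7p + 15(1−p) = 20p − 7(1−p), giving p = 22/49.

22/49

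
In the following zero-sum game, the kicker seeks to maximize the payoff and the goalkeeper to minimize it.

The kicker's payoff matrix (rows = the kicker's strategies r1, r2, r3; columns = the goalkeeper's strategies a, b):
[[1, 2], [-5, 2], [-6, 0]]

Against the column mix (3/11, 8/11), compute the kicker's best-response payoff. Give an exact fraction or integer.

r1: (1)·(3/11) + (2)·(8/11) = 19/11.
r2: (-5)·(3/11) + (2)·(8/11) = 1/11.
r3: (-6)·(3/11) + (0)·(8/11) = -18/11.
The best pure response is r1 with expected payoff 19/11.

19/11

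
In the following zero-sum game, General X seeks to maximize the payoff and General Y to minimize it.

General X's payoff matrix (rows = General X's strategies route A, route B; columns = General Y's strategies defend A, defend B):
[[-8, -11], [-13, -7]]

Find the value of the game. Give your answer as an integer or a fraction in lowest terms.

Row minima are -11 and -13, so General X's maximin is -11; column maxima are -8 and -7, so General Y's minimax is -8. These differ, so the equilibrium is in mixed strategies.
Let General X play route A with probability p. General Y is indifferent when −8p − 13(1−p) = −11p − 7(1−p), giving p = 2/3.
Let General Y play defend A with probability q. General X is indifferent when −8q − 11(1−q) = −13q − 7(1−q), giving q = 4/9.
The value is -8·(4/9) + (-11)·(5/9) = -29/3.

-29/3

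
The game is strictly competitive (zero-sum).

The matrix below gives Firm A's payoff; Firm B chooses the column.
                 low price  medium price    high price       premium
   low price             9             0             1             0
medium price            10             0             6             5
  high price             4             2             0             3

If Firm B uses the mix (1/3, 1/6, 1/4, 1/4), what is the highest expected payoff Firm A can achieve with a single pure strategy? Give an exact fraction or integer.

low price: (9)·(1/3) + (0)·(1/6) + (1)·(1/4) + (0)·(1/4) = 13/4.
medium price: (10)·(1/3) + (0)·(1/6) + (6)·(1/4) + (5)·(1/4) = 73/12.
high price: (4)·(1/3) + (2)·(1/6) + (0)·(1/4) + (3)·(1/4) = 29/12.
The best pure response is medium price with expected payoff 73/12.

73/12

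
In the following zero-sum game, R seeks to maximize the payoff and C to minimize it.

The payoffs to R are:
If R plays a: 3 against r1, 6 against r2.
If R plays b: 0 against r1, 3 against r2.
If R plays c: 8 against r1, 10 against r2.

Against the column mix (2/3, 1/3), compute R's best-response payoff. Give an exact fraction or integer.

a: (3)·(2/3) + (6)·(1/3) = 4.
b: (0)·(2/3) + (3)·(1/3) = 1.
c: (8)·(2/3) + (10)·(1/3) = 26/3.
The best pure response is c with expected payoff 26/3.

26/3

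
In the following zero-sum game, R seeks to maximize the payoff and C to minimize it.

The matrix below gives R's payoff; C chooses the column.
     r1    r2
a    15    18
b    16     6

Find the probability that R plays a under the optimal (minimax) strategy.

Row minima are 15 and 6, so R's maximin is 15; column maxima are 16 and 18, so C's minimax is 16. These differ, so the equilibrium is in mixed strategies.
Let R play a with probability p. C is indifferent when 15p + 16(1−p) = 18p + 6(1−p), giving p = 10/13.

10/13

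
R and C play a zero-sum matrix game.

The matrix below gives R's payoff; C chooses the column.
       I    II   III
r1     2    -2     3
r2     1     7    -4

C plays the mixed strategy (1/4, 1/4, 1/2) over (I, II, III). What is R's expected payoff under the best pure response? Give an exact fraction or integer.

3/2

r1: (2)·(1/4) + (-2)·(1/4) + (3)·(1/2) = 3/2.
r2: (1)·(1/4) + (7)·(1/4) + (-4)·(1/2) = 0.
The best pure response is r1 with expected payoff 3/2.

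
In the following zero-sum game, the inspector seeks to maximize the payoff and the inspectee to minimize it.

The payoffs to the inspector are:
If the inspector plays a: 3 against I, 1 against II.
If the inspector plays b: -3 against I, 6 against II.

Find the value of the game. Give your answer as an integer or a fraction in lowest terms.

21/11

Row minima are 1 and -3, so the inspector's maximin is 1; column maxima are 3 and 6, so the inspectee's minimax is 3. These differ, so the equilibrium is in mixed strategies.
Let the inspector play a with probability p. The inspectee is indifferent when 3p − 3(1−p) = p + 6(1−p), giving p = 9/11.
Let the inspectee play I with probability q. The inspector is indifferent when 3q + (1−q) = −3q + 6(1−q), giving q = 5/11.
The value is 3·(5/11) + (1)·(6/11) = 21/11.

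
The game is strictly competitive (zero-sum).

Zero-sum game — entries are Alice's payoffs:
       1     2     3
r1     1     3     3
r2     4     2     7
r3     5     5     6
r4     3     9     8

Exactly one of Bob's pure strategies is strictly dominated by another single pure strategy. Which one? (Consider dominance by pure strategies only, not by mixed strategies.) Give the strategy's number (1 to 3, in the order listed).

3

Bob prefers columns that give Alice less. Compare 3 with 1: 1 < 3, 4 < 7, 5 < 6, 3 < 8.
So 1 strictly dominates 3 for Bob; 3 is strictly dominated.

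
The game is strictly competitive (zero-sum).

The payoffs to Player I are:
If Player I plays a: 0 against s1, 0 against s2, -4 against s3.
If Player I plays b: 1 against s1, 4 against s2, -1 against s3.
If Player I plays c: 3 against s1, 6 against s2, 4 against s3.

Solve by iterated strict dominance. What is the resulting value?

Row a is strictly dominated by row b (1>0, 4>0, -1>-4); eliminate a.
Row b is strictly dominated by row c (3>1, 6>4, 4>-1); eliminate b.
Column s3 is strictly dominated by s1 for Player II (3<4); eliminate s3.
Column s2 is strictly dominated by s1 for Player II (3<6); eliminate s2.
Only (c, s1) remains, with payoff 3.

3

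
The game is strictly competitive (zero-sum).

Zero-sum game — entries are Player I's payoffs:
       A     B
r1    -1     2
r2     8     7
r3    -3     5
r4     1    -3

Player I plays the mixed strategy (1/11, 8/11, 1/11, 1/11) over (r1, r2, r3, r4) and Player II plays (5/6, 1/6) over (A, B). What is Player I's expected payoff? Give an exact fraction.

365/66

Against (5/6, 1/6), each row's expected payoff is r1: -1/2; r2: 47/6; r3: -5/3; r4: 1/3.
Taking the (1/11, 8/11, 1/11, 1/11)-weighted average: (1/11)·(-1/2) + (8/11)·(47/6) + (1/11)·(-5/3) + (1/11)·(1/3) = 365/66.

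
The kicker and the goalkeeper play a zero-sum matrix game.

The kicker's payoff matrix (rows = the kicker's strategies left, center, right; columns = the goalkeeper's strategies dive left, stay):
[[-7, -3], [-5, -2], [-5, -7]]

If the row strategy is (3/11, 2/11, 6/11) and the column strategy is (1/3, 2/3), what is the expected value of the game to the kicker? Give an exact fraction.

-57/11

Against (1/3, 2/3), each row's expected payoff is left: -13/3; center: -3; right: -19/3.
Taking the (3/11, 2/11, 6/11)-weighted average: (3/11)·(-13/3) + (2/11)·(-3) + (6/11)·(-19/3) = -57/11.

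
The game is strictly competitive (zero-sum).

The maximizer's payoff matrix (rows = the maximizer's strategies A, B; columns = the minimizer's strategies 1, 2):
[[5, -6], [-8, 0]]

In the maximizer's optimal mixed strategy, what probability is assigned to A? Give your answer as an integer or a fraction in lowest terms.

Row minima are -6 and -8, so the maximizer's maximin is -6; column maxima are 5 and 0, so the minimizer's minimax is 0. These differ, so the equilibrium is in mixed strategies.
Let the maximizer play A with probability p. The minimizer is indifferent when 5p − 8(1−p) = −6p, giving p = 8/19.

8/19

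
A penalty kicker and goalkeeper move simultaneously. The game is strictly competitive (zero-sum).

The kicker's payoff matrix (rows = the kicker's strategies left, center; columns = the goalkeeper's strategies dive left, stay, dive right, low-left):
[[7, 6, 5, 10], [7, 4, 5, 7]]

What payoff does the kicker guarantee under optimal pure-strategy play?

Row minima: 5, 4 → the kicker's maximin is 5.
Column maxima: 7, 6, 5, 10 → the goalkeeper's minimax is 5.
They coincide at (left, dive right), so the value is 5.

5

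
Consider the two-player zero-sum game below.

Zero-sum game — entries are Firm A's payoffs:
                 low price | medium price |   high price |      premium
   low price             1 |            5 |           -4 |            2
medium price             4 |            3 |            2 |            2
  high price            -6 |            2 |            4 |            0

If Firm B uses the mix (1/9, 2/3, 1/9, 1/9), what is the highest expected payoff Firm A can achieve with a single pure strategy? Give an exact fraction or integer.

low price: (1)·(1/9) + (5)·(2/3) + (-4)·(1/9) + (2)·(1/9) = 29/9.
medium price: (4)·(1/9) + (3)·(2/3) + (2)·(1/9) + (2)·(1/9) = 26/9.
high price: (-6)·(1/9) + (2)·(2/3) + (4)·(1/9) + (0)·(1/9) = 10/9.
The best pure response is low price with expected payoff 29/9.

29/9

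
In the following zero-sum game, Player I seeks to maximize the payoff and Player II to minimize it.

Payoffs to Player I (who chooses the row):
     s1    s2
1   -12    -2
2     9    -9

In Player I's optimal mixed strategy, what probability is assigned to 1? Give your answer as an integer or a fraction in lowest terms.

Row minima are -12 and -9, so Player I's maximin is -9; column maxima are 9 and -2, so Player II's minimax is -2. These differ, so the equilibrium is in mixed strategies.
Let Player I play 1 with probability p. Player II is indifferent when −12p + 9(1−p) = −2p − 9(1−p), giving p = 9/14.

9/14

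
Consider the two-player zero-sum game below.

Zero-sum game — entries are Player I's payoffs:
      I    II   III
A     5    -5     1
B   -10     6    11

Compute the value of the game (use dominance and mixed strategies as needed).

-10/13

Column III is strictly dominated by II for Player II (it gives Player I more in every row).
The remaining 2×2 game on (A, B) × (I, II) has no saddle point. Let Player I play A with probability p; indifference gives 5p − 10(1−p) = −5p + 6(1−p), so p = 8/13.
Similarly Player II's optimal q on I is 11/26, and the value is 5·(11/26) + (-5)·(15/26) = -10/13.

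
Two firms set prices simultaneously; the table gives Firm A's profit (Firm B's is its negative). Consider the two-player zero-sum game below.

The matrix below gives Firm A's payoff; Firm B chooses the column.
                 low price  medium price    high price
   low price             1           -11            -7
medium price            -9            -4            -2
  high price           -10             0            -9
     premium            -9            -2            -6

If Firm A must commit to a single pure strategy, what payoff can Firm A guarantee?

-9

The worst-case payoff for each row is low price: -11, medium price: -9, high price: -10, premium: -9.
The best of these is -9.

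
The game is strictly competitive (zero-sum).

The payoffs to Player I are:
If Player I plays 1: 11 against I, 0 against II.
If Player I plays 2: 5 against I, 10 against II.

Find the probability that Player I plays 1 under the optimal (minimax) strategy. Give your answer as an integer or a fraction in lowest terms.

Row minima are 0 and 5, so Player I's maximin is 5; column maxima are 11 and 10, so Player II's minimax is 10. These differ, so the equilibrium is in mixed strategies.
Let Player I play 1 with probability p. Player II is indifferent when 11p + 5(1−p) = 10(1−p), giving p = 5/16.

5/16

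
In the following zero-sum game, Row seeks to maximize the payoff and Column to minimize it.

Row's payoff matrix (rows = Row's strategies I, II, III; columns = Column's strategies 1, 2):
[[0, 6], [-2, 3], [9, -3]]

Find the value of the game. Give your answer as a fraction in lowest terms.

3

Row II is strictly dominated by row I, so Row never plays it.
The remaining 2×2 game on (I, III) × (1, 2) has no saddle point. Let Row play I with probability p; indifference gives 9(1−p) = 6p − 3(1−p), so p = 2/3.
Similarly Column's optimal q on 1 is 1/2, and the value is 0·(1/2) + (6)·(1/2) = 3.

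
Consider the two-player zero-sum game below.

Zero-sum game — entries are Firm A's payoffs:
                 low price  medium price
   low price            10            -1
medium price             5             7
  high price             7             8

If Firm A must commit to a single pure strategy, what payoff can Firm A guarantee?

The worst-case payoff for each row is low price: -1, medium price: 5, high price: 7.
The best of these is 7.

7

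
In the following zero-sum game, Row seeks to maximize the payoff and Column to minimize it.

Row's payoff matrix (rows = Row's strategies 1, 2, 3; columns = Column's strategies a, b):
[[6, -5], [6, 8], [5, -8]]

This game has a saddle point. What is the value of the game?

Row minima: -5, 6, -8 → Row's maximin is 6.
Column maxima: 6, 8 → Column's minimax is 6.
They coincide at (2, a), so the value is 6.

6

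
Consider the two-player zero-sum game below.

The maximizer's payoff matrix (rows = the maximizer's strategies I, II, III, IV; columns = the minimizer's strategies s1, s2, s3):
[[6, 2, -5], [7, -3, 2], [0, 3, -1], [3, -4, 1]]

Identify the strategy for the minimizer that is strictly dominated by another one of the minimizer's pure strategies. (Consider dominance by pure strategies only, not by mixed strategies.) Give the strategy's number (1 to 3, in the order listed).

The minimizer prefers columns that give the maximizer less. Compare s1 with s3: -5 < 6, 2 < 7, -1 < 0, 1 < 3.
So s3 strictly dominates s1 for the minimizer; s1 is strictly dominated.

1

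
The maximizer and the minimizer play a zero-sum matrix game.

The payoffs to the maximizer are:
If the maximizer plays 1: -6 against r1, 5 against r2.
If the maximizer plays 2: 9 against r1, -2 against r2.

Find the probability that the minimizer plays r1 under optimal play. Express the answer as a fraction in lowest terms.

7/22

Row minima are -6 and -2, so the maximizer's maximin is -2; column maxima are 9 and 5, so the minimizer's minimax is 5. These differ, so the equilibrium is in mixed strategies.
Let the minimizer play r1 with probability q. The maximizer is indifferent when −6q + 5(1−q) = 9q − 2(1−q), giving q = 7/22.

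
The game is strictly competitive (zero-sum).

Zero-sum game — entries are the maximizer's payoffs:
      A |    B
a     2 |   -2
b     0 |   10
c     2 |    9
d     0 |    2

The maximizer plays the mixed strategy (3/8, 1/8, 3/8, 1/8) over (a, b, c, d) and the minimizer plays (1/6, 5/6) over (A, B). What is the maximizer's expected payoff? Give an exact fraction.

59/16

Against (1/6, 5/6), each row's expected payoff is a: -4/3; b: 25/3; c: 47/6; d: 5/3.
Taking the (3/8, 1/8, 3/8, 1/8)-weighted average: (3/8)·(-4/3) + (1/8)·(25/3) + (3/8)·(47/6) + (1/8)·(5/3) = 59/16.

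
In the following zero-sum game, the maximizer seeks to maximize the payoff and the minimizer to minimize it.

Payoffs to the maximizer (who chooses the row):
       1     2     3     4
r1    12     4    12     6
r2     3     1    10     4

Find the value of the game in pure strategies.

4

Row minima: 4, 1 → the maximizer's maximin is 4.
Column maxima: 12, 4, 12, 6 → the minimizer's minimax is 4.
They coincide at (r1, 2), so the value is 4.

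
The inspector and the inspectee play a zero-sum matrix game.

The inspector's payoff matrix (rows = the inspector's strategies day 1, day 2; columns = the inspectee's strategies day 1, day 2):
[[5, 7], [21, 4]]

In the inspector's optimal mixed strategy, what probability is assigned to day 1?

17/19

Row minima are 5 and 4, so the inspector's maximin is 5; column maxima are 21 and 7, so the inspectee's minimax is 7. These differ, so the equilibrium is in mixed strategies.
Let the inspector play day 1 with probability p. The inspectee is indifferent when 5p + 21(1−p) = 7p + 4(1−p), giving p = 17/19.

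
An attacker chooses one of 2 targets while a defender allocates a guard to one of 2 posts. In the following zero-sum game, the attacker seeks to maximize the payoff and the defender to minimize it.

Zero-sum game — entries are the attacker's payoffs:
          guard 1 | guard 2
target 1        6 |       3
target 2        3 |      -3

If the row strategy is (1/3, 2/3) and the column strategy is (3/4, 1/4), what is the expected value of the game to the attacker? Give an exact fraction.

Against (3/4, 1/4), each row's expected payoff is target 1: 21/4; target 2: 3/2.
Taking the (1/3, 2/3)-weighted average: (1/3)·(21/4) + (2/3)·(3/2) = 11/4.

11/4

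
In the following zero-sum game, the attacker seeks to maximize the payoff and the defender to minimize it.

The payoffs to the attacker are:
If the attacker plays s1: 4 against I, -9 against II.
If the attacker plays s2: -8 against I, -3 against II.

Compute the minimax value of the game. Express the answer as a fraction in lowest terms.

Row minima are -9 and -8, so the attacker's maximin is -8; column maxima are 4 and -3, so the defender's minimax is -3. These differ, so the equilibrium is in mixed strategies.
Let the attacker play s1 with probability p. The defender is indifferent when 4p − 8(1−p) = −9p − 3(1−p), giving p = 5/18.
Let the defender play I with probability q. The attacker is indifferent when 4q − 9(1−q) = −8q − 3(1−q), giving q = 1/3.
The value is 4·(1/3) + (-9)·(2/3) = -14/3.

-14/3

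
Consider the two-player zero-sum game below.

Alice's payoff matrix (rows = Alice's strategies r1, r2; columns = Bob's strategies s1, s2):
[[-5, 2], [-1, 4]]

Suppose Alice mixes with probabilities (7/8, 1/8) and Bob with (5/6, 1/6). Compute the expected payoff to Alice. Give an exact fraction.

-27/8

Against (5/6, 1/6), each row's expected payoff is r1: -23/6; r2: -1/6.
Taking the (7/8, 1/8)-weighted average: (7/8)·(-23/6) + (1/8)·(-1/6) = -27/8.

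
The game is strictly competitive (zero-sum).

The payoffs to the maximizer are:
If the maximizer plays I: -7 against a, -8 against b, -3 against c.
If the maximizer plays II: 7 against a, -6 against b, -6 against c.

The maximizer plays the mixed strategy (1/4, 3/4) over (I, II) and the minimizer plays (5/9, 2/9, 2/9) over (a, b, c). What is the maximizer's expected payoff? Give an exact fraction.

Against (5/9, 2/9, 2/9), each row's expected payoff is I: -19/3; II: 11/9.
Taking the (1/4, 3/4)-weighted average: (1/4)·(-19/3) + (3/4)·(11/9) = -2/3.

-2/3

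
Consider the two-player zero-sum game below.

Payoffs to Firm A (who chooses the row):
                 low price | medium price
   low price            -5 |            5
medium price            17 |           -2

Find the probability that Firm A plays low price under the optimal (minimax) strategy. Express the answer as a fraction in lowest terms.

Row minima are -5 and -2, so Firm A's maximin is -2; column maxima are 17 and 5, so Firm B's minimax is 5. These differ, so the equilibrium is in mixed strategies.
Let Firm A play low price with probability p. Firm B is indifferent when −5p + 17(1−p) = 5p − 2(1−p), giving p = 19/29.

19/29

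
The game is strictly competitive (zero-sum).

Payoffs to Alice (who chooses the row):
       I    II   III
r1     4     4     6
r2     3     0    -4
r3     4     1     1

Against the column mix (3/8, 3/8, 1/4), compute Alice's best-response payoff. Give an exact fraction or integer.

r1: (4)·(3/8) + (4)·(3/8) + (6)·(1/4) = 9/2.
r2: (3)·(3/8) + (0)·(3/8) + (-4)·(1/4) = 1/8.
r3: (4)·(3/8) + (1)·(3/8) + (1)·(1/4) = 17/8.
The best pure response is r1 with expected payoff 9/2.

9/2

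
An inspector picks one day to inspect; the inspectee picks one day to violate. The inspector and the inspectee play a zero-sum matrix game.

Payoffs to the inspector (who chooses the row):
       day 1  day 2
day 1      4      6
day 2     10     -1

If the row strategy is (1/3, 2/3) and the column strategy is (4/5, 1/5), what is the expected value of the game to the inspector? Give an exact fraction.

Against (4/5, 1/5), each row's expected payoff is day 1: 22/5; day 2: 39/5.
Taking the (1/3, 2/3)-weighted average: (1/3)·(22/5) + (2/3)·(39/5) = 20/3.

20/3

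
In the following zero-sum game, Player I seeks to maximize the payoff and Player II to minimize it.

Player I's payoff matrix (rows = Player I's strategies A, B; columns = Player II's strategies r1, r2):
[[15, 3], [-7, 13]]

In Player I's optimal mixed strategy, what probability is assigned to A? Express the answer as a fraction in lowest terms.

5/8

Row minima are 3 and -7, so Player I's maximin is 3; column maxima are 15 and 13, so Player II's minimax is 13. These differ, so the equilibrium is in mixed strategies.
Let Player I play A with probability p. Player II is indifferent when 15p − 7(1−p) = 3p + 13(1−p), giving p = 5/8.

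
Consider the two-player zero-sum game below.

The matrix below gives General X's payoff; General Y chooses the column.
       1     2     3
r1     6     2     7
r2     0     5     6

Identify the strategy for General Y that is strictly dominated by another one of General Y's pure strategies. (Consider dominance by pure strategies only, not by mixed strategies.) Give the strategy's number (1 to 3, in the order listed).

3

General Y prefers columns that give General X less. Compare 3 with 1: 6 < 7, 0 < 6.
So 1 strictly dominates 3 for General Y; 3 is strictly dominated.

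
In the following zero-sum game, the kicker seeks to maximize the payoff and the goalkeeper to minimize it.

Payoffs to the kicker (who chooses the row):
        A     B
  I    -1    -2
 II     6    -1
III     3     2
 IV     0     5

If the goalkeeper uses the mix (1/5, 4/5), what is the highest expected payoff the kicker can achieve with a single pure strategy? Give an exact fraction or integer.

4

I: (-1)·(1/5) + (-2)·(4/5) = -9/5.
II: (6)·(1/5) + (-1)·(4/5) = 2/5.
III: (3)·(1/5) + (2)·(4/5) = 11/5.
IV: (0)·(1/5) + (5)·(4/5) = 4.
The best pure response is IV with expected payoff 4.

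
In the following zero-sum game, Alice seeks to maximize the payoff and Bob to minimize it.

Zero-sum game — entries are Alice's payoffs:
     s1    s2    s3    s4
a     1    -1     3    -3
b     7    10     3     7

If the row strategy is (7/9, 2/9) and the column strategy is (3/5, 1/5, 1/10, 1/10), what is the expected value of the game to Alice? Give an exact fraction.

Against (3/5, 1/5, 1/10, 1/10), each row's expected payoff is a: 2/5; b: 36/5.
Taking the (7/9, 2/9)-weighted average: (7/9)·(2/5) + (2/9)·(36/5) = 86/45.

86/45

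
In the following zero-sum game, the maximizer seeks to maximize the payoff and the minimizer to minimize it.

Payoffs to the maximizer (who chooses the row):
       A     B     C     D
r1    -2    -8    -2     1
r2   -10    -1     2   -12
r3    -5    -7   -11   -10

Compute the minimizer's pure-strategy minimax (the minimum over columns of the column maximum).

-2

The worst case (largest entry) in each column is A: -2, B: -1, C: 2, D: 1.
The best (smallest) of these is -2.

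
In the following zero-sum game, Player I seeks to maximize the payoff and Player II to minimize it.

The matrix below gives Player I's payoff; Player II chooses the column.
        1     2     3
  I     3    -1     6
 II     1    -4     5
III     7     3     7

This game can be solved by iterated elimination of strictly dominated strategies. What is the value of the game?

Column 3 is strictly dominated by 2 for Player II (-1<6, -4<5, 3<7); eliminate 3.
Column 1 is strictly dominated by 2 for Player II (-1<3, -4<1, 3<7); eliminate 1.
Row I is strictly dominated by row III (3>-1); eliminate I.
Row II is strictly dominated by row III (3>-4); eliminate II.
Only (III, 2) remains, with payoff 3.

3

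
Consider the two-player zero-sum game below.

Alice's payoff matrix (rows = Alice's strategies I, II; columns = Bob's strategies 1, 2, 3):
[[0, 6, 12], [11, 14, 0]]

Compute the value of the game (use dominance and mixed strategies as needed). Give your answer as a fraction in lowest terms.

132/23

Column 2 is strictly dominated by 1 for Bob (it gives Alice more in every row).
The remaining 2×2 game on (I, II) × (1, 3) has no saddle point. Let Alice play I with probability p; indifference gives 11(1−p) = 12p, so p = 11/23.
Similarly Bob's optimal q on 1 is 12/23, and the value is 0·(12/23) + (12)·(11/23) = 132/23.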